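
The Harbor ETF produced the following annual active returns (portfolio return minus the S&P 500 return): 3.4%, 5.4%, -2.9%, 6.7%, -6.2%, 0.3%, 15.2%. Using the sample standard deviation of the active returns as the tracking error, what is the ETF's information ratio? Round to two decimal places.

0.45

r̄ = (3.4 + 5.4 − 2.9 + 6.7 − 6.2 + 0.3 + 15.2) / 7 = 21.90 / 7 = 3.1286%
Sample σ = √[Σ(r − r̄)² / 6] = √[295.0743 / 6] = √49.1791 = 7.0128%
IR = r̄ / tracking error = 3.1286 / 7.0128 = 0.4461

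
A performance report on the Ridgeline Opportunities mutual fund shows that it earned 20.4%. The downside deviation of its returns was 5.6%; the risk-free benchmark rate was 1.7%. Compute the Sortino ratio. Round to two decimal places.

Sortino = (Rp − Rf) / σd = (20.4% − 1.7%) / 5.6% = 18.70% / 5.6% = 3.3393

3.34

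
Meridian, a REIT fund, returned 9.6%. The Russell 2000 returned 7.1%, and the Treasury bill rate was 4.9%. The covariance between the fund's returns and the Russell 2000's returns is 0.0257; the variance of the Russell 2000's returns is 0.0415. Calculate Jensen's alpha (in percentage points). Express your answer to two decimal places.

β = Cov / Var = 0.0257 / 0.0415 = 0.6193
E[R] = Rf + β(Rm − Rf) = 4.9% + 0.6193 × (7.1% − 4.9%) = 6.2625%
α = Rp − E[R] = 9.6% − 6.2625% = 3.3375

3.34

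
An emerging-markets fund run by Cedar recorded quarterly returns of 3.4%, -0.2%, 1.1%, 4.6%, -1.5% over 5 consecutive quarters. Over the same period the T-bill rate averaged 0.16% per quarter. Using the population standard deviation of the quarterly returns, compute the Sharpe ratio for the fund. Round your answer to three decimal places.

Mean return r̄ = 7.40 / 5 = 1.4800%
Σ(r − r̄)² = (3.4 − 1.4800)² + (-0.2 − 1.4800)² + … = 25.2680
population σ = √(25.2680 / 5) = √5.0536 = 2.2480%
Sharpe = (r̄ − rf) / σ = (1.4800 − 0.16) / 2.2480 = 1.3200 / 2.2480 = 0.5872

0.587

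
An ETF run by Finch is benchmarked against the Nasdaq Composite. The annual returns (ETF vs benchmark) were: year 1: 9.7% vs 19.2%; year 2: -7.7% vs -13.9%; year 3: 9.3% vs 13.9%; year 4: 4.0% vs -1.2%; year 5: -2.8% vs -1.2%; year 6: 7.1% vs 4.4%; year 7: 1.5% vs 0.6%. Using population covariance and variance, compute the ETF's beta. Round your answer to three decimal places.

r̄p = 3.0143%,  r̄m = 3.1143%
Cov = Σ(rp − r̄p)(rm − r̄m) / 7 = 55.3612
Var(rm) = Σ(rm − r̄m)² / 7 = 101.3955
β = Cov / Var = 55.3612 / 101.3955 = 0.5460

0.546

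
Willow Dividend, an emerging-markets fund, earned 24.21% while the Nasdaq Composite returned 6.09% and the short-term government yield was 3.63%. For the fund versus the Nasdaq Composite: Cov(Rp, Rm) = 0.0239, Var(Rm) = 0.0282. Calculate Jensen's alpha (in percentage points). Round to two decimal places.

18.50

β = Cov / Var = 0.0239 / 0.0282 = 0.8475
E[R] = Rf + β(Rm − Rf) = 3.63% + 0.8475 × (6.09% − 3.63%) = 5.7149%
α = Rp − E[R] = 24.21% − 5.7149% = 18.4951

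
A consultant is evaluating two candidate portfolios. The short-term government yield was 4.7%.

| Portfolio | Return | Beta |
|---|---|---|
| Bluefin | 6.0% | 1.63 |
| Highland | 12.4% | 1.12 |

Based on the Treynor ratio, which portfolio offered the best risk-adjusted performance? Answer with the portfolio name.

Highland

Bluefin: Treynor = (6.0% − 4.7%) / 1.63 = 0.798
Highland: Treynor = (12.4% − 4.7%) / 1.12 = 6.875
Highest: Highland (6.875).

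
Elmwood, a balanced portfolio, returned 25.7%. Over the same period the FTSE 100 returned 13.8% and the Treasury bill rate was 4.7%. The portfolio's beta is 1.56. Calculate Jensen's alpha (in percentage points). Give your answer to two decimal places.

CAPM expected return = Rf + β(Rm − Rf) = 4.7% + 1.56 × (13.8% − 4.7%) = 4.7 + 1.56 × 9.10 = 18.8960%
Jensen's α = Rp − E[R] = 25.7% − 18.8960% = 6.8040

6.80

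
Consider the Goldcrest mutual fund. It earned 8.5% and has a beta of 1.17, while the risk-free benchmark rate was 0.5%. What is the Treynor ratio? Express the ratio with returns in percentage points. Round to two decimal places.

6.84

Treynor = (Rp − Rf) / β = (8.5% − 0.5%) / 1.17 = 8.00 / 1.17 = 6.8376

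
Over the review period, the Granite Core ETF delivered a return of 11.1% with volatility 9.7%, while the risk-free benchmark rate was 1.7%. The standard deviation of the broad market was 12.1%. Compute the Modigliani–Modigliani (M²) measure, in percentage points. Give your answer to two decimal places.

Sharpe = (Rp − Rf) / σp = (11.1% − 1.7%) / 9.7% = 0.9691
M² = Rf + Sharpe × σm = 1.7% + 0.9691 × 12.1% = 13.4261%

13.43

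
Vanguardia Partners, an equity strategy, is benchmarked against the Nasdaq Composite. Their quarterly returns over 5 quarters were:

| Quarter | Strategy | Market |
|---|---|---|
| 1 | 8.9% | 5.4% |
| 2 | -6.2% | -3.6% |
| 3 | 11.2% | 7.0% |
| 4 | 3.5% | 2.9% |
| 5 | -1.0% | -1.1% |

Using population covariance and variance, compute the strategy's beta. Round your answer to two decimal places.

1.60

r̄p = 3.2800%,  r̄m = 2.1200%
Cov = Σ(rp − r̄p)(rm − r̄m) / 5 = 25.0524
Var(rm) = Σ(rm − r̄m)² / 5 = 15.6536
β = Cov / Var = 25.0524 / 15.6536 = 1.6004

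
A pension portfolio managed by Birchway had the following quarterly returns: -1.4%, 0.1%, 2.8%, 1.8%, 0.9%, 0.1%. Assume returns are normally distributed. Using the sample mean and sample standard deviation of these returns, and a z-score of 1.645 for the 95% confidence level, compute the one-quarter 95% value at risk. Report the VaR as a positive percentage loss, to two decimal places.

μ = (-1.4 + 0.1 + 2.8 + 1.8 + 0.9 + 0.1) / 6 = 4.30 / 6 = 0.7167%
Σ(r − μ)² = (-1.4 − 0.7167)² + (0.1 − 0.7167)² + (2.8 − 0.7167)² + … = 10.7883
σ = √[10.7883 / 5] = 1.4689%
VaR = −(μ − z·σ) = −(0.7167 − 1.645 × 1.4689) = −(-1.6996) = 1.6996%

1.70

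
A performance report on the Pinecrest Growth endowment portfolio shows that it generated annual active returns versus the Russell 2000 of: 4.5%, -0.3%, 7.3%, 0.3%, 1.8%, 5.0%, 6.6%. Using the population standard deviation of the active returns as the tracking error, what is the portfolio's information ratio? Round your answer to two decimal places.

1.29

Mean return r̄ = 25.20 / 7 = 3.6000%
Σ(r − r̄)² = (4.5 − 3.6000)² + (-0.3 − 3.6000)² + … = 54.8000
population σ = √(54.8000 / 7) = √7.8286 = 2.7980%
IR = r̄ / tracking error = 3.6000 / 2.7980 = 1.2866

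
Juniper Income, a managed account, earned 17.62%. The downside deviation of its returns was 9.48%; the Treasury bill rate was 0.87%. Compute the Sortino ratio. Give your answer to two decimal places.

1.77

Sortino = (Rp − Rf) / σd = (17.62% − 0.87%) / 9.48% = 16.75% / 9.48% = 1.7669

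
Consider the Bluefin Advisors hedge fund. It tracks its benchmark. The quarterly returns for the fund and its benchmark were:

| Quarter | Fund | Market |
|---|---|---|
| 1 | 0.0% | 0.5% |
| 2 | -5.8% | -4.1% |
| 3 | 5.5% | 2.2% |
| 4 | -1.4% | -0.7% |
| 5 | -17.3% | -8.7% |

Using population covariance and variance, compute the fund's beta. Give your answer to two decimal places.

r̄p = -3.8000%,  r̄m = -2.1600%
Cov = Σ(rp − r̄p)(rm − r̄m) / 5 = 29.2660
Var(rm) = Σ(rm − r̄m)² / 5 = 14.9504
β = Cov / Var = 29.2660 / 14.9504 = 1.9575

1.96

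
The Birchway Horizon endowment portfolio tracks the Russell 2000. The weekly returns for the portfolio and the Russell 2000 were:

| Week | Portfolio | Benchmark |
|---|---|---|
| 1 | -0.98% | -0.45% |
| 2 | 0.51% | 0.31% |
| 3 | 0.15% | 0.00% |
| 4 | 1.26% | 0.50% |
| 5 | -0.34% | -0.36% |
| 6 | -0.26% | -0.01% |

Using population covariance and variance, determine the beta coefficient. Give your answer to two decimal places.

2.00

r̄p = 0.0567%,  r̄m = -0.0017%
Cov = Σ(rp − r̄p)(rm − r̄m) / 6 = 0.2258
Var(rm) = Σ(rm − r̄m)² / 6 = 0.1130
β = Cov / Var = 0.2258 / 0.1130 = 1.9982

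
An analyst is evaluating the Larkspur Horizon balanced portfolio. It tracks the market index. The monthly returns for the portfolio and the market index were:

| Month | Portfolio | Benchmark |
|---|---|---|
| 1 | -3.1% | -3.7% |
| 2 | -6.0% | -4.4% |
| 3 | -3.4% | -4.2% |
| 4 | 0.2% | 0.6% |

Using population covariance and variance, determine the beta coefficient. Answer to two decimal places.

r̄p = -3.0750%,  r̄m = -2.9250%
Cov = Σ(rp − r̄p)(rm − r̄m) / 4 = 4.0731
Var(rm) = Σ(rm − r̄m)² / 4 = 4.2069
β = Cov / Var = 4.0731 / 4.2069 = 0.9682

0.97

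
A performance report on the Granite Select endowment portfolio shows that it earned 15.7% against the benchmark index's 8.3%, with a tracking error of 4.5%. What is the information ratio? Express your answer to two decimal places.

IR = (Rp − Rb) / TE = (15.7% − 8.3%) / 4.5% = 7.40% / 4.5% = 1.6444

1.64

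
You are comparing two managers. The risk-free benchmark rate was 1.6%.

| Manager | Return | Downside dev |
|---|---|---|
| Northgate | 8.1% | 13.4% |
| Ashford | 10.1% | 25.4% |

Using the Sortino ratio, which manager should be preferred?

Northgate: Sortino ratio = (8.1% − 1.6%) / 13.4% = 0.485
Ashford: Sortino ratio = (10.1% − 1.6%) / 25.4% = 0.335
Highest: Northgate (0.485).

Northgate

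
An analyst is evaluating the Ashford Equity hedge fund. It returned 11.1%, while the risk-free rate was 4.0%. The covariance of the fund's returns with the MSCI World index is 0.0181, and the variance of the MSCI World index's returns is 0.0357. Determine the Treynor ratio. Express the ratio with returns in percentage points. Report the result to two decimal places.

14.00

β = Cov / Var = 0.0181 / 0.0357 = 0.5070
Treynor = (Rp − Rf) / β = (11.1% − 4.0%) / 0.5070 = 7.10 / 0.5070 = 14.0039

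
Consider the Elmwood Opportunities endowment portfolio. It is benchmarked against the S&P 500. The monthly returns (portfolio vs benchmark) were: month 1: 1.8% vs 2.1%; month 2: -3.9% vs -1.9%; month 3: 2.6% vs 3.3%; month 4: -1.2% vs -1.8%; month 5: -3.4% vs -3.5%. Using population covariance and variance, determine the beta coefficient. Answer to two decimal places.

0.96

r̄p = -0.8200%,  r̄m = -0.3600%
Cov = Σ(rp − r̄p)(rm − r̄m) / 5 = 6.4708
Var(rm) = Σ(rm − r̄m)² / 5 = 6.7504
β = Cov / Var = 6.4708 / 6.7504 = 0.9586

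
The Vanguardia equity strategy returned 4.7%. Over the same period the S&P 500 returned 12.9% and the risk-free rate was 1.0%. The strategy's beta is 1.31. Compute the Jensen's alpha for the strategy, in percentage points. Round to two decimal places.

-11.89

CAPM expected return = Rf + β(Rm − Rf) = 1.0% + 1.31 × (12.9% − 1.0%) = 1 + 1.31 × 11.90 = 16.5890%
Jensen's α = Rp − E[R] = 4.7% − 16.5890% = -11.8890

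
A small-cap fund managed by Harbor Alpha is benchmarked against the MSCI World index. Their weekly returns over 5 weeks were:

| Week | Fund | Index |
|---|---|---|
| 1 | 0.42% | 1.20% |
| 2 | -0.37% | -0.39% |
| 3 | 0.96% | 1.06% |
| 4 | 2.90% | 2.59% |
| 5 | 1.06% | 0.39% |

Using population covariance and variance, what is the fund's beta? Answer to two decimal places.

r̄p = 0.9940%,  r̄m = 0.9700%
Cov = Σ(rp − r̄p)(rm − r̄m) / 5 = 0.9539
Var(rm) = Σ(rm − r̄m)² / 5 = 0.9743
β = Cov / Var = 0.9539 / 0.9743 = 0.9791

0.98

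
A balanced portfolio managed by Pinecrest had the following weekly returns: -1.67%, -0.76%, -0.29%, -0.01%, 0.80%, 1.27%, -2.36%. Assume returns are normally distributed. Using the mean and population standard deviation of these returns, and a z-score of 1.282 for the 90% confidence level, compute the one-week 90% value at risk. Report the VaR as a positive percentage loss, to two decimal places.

1.96

r̄ = (-1.67 − 0.76 − 0.29 − 0.01 + 0.8 + 1.27 − 2.36) / 7 = -0.4314%
Σ(r − r̄)² = 9.9703; population σ = √(9.9703/7) = 1.1935%
VaR = −(r̄ − z·σ) = −(-0.4314 − 1.282 × 1.1935) = −(-1.9615) = 1.9615%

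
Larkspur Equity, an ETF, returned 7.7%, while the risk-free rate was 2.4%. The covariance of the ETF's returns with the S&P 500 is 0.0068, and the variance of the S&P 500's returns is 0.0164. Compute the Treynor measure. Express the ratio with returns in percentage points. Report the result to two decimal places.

β = Cov / Var = 0.0068 / 0.0164 = 0.4146
Treynor = (Rp − Rf) / β = (7.7% − 2.4%) / 0.4146 = 5.30 / 0.4146 = 12.7834

12.78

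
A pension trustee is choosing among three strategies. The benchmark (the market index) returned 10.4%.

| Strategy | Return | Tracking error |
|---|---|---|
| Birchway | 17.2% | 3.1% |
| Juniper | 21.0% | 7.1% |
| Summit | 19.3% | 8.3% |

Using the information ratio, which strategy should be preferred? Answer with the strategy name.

Birchway: IR = (17.2% − 10.4%) / 3.1% = 2.194
Juniper: IR = (21.0% − 10.4%) / 7.1% = 1.493
Summit: IR = (19.3% − 10.4%) / 8.3% = 1.072
Highest: Birchway (2.194).

Birchway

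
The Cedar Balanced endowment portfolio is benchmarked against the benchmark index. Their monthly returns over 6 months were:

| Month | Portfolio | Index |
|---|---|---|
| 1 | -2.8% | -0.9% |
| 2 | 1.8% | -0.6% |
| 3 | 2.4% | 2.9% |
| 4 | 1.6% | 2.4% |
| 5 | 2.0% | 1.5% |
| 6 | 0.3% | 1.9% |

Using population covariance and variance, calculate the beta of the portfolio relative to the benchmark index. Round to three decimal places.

r̄p = 0.8833%,  r̄m = 1.2000%
Cov = Σ(rp − r̄p)(rm − r̄m) / 6 = 1.5750
Var(rm) = Σ(rm − r̄m)² / 6 = 2.0933
β = Cov / Var = 1.5750 / 2.0933 = 0.7524

0.752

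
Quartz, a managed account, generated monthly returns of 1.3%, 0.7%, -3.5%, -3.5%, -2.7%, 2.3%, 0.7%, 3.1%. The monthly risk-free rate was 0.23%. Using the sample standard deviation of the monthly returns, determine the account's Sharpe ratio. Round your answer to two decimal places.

Mean return μ = -1.60 / 8 = -0.2000%
Sample std dev = √[49.0400 / 7] = 2.6468%
Sharpe = (μ − rf) / σ = (-0.2000 − 0.23) / 2.6468 = -0.4300 / 2.6468 = -0.1625

-0.16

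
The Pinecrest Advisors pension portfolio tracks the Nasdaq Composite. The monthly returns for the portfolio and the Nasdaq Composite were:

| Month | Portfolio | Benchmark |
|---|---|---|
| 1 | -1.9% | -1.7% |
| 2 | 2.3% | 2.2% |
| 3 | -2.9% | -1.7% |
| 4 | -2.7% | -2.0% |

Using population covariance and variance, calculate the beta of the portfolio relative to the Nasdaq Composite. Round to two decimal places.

r̄p = -1.3000%,  r̄m = -0.8000%
Cov = Σ(rp − r̄p)(rm − r̄m) / 4 = 3.6150
Var(rm) = Σ(rm − r̄m)² / 4 = 3.0150
β = Cov / Var = 3.6150 / 3.0150 = 1.1990

1.20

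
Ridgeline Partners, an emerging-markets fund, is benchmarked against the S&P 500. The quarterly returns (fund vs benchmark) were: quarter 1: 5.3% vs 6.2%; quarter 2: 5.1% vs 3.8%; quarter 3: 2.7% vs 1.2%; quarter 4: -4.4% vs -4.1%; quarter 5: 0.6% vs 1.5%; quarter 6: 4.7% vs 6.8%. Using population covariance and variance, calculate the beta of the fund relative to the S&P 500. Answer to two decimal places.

r̄p = 2.3333%,  r̄m = 2.5667%
Cov = Σ(rp − r̄p)(rm − r̄m) / 6 = 11.7411
Var(rm) = Σ(rm − r̄m)² / 6 = 13.3489
β = Cov / Var = 11.7411 / 13.3489 = 0.8796

0.88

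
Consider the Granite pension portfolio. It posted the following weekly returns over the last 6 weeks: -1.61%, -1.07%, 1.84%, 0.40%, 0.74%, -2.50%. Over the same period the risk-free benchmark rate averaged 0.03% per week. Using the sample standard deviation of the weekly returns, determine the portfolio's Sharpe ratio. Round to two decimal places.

Mean return r̄ = -2.200 / 6 = -0.3667%
Σ(r − r̄)² = 13.2735; sample σ = √(13.2735/5) = 1.6293%
Sharpe = (r̄ − rf) / σ = (-0.3667 − 0.03) / 1.6293 = -0.3967 / 1.6293 = -0.2435

-0.24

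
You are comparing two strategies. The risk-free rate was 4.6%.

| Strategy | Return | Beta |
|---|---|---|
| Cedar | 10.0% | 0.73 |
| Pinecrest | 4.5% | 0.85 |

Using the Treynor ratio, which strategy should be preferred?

Cedar: Treynor = (10.0% − 4.6%) / 0.73 = 7.397
Pinecrest: Treynor = (4.5% − 4.6%) / 0.85 = -0.118
Highest: Cedar (7.397).

Cedar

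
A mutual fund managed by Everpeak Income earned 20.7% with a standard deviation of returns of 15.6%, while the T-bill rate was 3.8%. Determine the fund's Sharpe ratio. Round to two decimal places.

Sharpe = (Rp − Rf) / σp = (20.7% − 3.8%) / 15.6% = 16.90% / 15.6% = 1.0833

1.08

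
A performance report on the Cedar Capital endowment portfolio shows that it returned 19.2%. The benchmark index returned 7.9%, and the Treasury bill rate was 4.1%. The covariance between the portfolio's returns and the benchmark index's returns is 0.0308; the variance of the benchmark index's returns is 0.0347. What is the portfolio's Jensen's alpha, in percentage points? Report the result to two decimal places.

11.73

β = Cov / Var = 0.0308 / 0.0347 = 0.8876
E[R] = Rf + β(Rm − Rf) = 4.1% + 0.8876 × (7.9% − 4.1%) = 7.4729%
α = Rp − E[R] = 19.2% − 7.4729% = 11.7271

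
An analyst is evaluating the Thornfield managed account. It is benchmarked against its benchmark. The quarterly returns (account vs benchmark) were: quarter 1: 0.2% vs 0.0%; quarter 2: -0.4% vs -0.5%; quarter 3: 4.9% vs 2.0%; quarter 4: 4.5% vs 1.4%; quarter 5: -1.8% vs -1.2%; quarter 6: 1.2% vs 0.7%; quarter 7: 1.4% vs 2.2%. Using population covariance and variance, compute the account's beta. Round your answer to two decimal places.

1.59

r̄p = 1.4286%,  r̄m = 0.6571%
Cov = Σ(rp − r̄p)(rm − r̄m) / 7 = 2.2584
Var(rm) = Σ(rm − r̄m)² / 7 = 1.4224
β = Cov / Var = 2.2584 / 1.4224 = 1.5877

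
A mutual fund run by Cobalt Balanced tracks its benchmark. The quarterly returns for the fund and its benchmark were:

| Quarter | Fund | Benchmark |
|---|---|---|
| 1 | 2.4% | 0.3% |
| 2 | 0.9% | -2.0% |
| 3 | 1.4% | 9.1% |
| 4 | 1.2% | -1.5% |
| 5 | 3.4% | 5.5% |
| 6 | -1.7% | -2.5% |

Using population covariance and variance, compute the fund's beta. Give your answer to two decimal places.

0.19

r̄p = 1.2667%,  r̄m = 1.4833%
Cov = Σ(rp − r̄p)(rm − r̄m) / 6 = 3.5894
Var(rm) = Σ(rm − r̄m)² / 6 = 18.7414
β = Cov / Var = 3.5894 / 18.7414 = 0.1915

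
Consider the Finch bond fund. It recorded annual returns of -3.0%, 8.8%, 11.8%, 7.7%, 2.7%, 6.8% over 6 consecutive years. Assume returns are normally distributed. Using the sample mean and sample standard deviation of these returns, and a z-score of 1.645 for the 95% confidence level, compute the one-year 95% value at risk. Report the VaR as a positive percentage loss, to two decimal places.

2.80

μ = (-3 + 8.8 + 11.8 + 7.7 + 2.7 + 6.8) / 6 = 34.80 / 6 = 5.8000%
Σ(r − μ)² = (-3 − 5.8000)² + (8.8 − 5.8000)² + (11.8 − 5.8000)² + … = 136.6600
σ = √[136.6600 / 5] = 5.2280%
VaR = −(μ − z·σ) = −(5.8000 − 1.645 × 5.2280) = −(-2.8001) = 2.8001%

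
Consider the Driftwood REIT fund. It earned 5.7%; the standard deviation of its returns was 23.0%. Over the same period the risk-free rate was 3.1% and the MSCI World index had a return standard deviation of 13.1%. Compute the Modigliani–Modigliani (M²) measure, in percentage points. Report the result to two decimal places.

Sharpe = (Rp − Rf) / σp = (5.7% − 3.1%) / 23.0% = 0.1130
M² = Rf + Sharpe × σm = 3.1% + 0.1130 × 13.1% = 4.5803%

4.58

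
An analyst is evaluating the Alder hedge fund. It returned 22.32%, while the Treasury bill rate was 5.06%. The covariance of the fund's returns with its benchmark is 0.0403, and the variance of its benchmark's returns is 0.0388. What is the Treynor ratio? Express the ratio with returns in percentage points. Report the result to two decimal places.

β = Cov / Var = 0.0403 / 0.0388 = 1.0387
Treynor = (Rp − Rf) / β = (22.32% − 5.06%) / 1.0387 = 17.26 / 1.0387 = 16.6169

16.62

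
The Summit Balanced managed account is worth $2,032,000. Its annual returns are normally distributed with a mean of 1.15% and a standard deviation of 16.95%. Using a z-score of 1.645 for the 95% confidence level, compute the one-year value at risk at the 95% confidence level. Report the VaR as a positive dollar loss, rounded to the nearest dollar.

$543,209

Return at the 95% tail: μ − z·σ = 1.15% − 1.645 × 16.95% = 1.15 − 27.88275 = -26.73275%
VaR = −(-26.73275%) × $2,032,000 = 26.73275% × $2,032,000 = $543,209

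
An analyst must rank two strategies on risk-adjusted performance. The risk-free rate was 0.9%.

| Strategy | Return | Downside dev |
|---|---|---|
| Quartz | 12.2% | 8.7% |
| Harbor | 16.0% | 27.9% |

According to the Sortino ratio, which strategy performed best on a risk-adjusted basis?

Quartz: Sortino ratio = (12.2% − 0.9%) / 8.7% = 1.299
Harbor: Sortino ratio = (16.0% − 0.9%) / 27.9% = 0.541
Highest: Quartz (1.299).

Quartz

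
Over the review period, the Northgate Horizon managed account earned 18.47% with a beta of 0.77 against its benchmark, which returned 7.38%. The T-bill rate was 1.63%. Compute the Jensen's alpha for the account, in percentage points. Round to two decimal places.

CAPM expected return = Rf + β(Rm − Rf) = 1.63% + 0.77 × (7.38% − 1.63%) = 1.63 + 0.77 × 5.75 = 6.0575%
Jensen's α = Rp − E[R] = 18.47% − 6.0575% = 12.4125

12.41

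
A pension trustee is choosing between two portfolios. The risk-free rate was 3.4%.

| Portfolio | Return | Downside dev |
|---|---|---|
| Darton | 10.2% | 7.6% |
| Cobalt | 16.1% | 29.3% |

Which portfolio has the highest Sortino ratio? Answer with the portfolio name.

Darton: Sortino ratio = (10.2% − 3.4%) / 7.6% = 0.895
Cobalt: Sortino ratio = (16.1% − 3.4%) / 29.3% = 0.433
Highest: Darton (0.895).

Darton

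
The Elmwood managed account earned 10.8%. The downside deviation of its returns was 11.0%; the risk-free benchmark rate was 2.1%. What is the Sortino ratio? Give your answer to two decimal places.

Sortino = (Rp − Rf) / σd = (10.8% − 2.1%) / 11.0% = 8.70% / 11.0% = 0.7909

0.79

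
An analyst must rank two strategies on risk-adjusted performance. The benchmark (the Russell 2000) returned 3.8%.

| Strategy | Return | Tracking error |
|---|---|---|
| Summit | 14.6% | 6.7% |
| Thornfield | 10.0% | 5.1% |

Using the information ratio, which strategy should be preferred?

Summit: IR = (14.6% − 3.8%) / 6.7% = 1.612
Thornfield: IR = (10.0% − 3.8%) / 5.1% = 1.216
Highest: Summit (1.612).

Summit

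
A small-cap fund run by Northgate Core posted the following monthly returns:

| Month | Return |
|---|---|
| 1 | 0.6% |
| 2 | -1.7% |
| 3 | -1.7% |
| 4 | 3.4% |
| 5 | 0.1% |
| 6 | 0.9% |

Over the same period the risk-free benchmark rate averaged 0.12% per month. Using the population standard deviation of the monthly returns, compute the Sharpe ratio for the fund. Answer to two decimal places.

r̄ = (0.6 − 1.7 − 1.7 + 3.4 + 0.1 + 0.9) / 6 = 1.60 / 6 = 0.2667%
Σ(r − r̄)² = (0.6 − 0.2667)² + (-1.7 − 0.2667)² + … = 18.0933
population σ = √(18.0933 / 6) = √3.0156 = 1.7365%
Sharpe = (r̄ − rf) / σ = (0.2667 − 0.12) / 1.7365 = 0.1467 / 1.7365 = 0.0845

0.08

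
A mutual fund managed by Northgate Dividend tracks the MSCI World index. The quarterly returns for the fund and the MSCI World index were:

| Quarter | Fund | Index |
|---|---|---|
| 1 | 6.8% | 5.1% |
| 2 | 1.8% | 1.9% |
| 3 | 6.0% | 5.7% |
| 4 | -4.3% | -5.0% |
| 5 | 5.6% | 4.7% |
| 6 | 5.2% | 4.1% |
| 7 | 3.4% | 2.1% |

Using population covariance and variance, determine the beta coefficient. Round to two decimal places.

1.03

r̄p = 3.5000%,  r̄m = 2.6571%
Cov = Σ(rp − r̄p)(rm − r̄m) / 7 = 11.9257
Var(rm) = Σ(rm − r̄m)² / 7 = 11.5710
β = Cov / Var = 11.9257 / 11.5710 = 1.0307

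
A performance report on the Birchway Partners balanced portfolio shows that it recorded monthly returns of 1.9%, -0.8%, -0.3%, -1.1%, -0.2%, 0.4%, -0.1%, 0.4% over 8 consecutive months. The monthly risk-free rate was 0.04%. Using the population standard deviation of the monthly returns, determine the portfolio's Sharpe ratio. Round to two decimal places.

-0.02

μ = (1.9 − 0.8 − 0.3 − 1.1 − 0.2 + 0.4 − 0.1 + 0.4) / 8 = 0.20 / 8 = 0.0250%
Σ(r − μ)² = (1.9 − 0.0250)² + (-0.8 − 0.0250)² + (-0.3 − 0.0250)² + … = 5.9150
population σ = √(5.9150 / 8) = √0.7394 = 0.8599%
Sharpe = (μ − rf) / σ = (0.0250 − 0.04) / 0.8599 = -0.0150 / 0.8599 = -0.0174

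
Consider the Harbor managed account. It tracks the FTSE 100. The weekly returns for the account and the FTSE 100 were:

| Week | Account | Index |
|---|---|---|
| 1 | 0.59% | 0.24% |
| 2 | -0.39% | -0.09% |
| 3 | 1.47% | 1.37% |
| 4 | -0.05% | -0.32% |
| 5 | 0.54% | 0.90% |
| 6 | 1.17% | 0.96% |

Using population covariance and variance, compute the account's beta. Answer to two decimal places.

r̄p = 0.5550%,  r̄m = 0.5100%
Cov = Σ(rp − r̄p)(rm − r̄m) / 6 = 0.3529
Var(rm) = Σ(rm − r̄m)² / 6 = 0.3693
β = Cov / Var = 0.3529 / 0.3693 = 0.9556

0.96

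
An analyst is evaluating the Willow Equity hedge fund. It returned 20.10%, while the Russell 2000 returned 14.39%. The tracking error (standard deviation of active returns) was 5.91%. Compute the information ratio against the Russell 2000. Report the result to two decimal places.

IR = (Rp − Rb) / TE = (20.10% − 14.39%) / 5.91% = 5.71% / 5.91% = 0.9662

0.97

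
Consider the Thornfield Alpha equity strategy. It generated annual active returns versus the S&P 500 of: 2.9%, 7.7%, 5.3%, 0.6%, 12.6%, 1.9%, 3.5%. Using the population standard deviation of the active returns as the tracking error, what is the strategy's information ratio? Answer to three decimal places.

Mean return μ = 34.50 / 7 = 4.9286%
Population std dev = √[100.7343 / 7] = 3.7935%
IR = μ / tracking error = 4.9286 / 3.7935 = 1.2992

1.299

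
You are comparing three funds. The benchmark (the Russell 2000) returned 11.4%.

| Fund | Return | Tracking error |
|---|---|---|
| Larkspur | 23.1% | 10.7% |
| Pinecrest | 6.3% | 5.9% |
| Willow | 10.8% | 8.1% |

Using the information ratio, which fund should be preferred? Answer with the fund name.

Larkspur: IR = (23.1% − 11.4%) / 10.7% = 1.093
Pinecrest: IR = (6.3% − 11.4%) / 5.9% = -0.864
Willow: IR = (10.8% − 11.4%) / 8.1% = -0.074
Highest: Larkspur (1.093).

Larkspur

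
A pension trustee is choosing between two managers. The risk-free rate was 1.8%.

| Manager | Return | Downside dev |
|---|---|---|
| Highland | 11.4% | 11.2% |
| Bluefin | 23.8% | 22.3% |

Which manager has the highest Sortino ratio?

Highland: Sortino ratio = (11.4% − 1.8%) / 11.2% = 0.857
Bluefin: Sortino ratio = (23.8% − 1.8%) / 22.3% = 0.987
Highest: Bluefin (0.987).

Bluefin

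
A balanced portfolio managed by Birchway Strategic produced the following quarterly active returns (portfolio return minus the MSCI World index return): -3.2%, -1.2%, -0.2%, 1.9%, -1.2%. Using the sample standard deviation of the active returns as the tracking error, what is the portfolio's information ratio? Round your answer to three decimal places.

-0.421

r̄ = (-3.2 − 1.2 − 0.2 + 1.9 − 1.2) / 5 = -0.7800%
Σ(r − r̄)² = 13.7280; sample σ = √(13.7280/4) = 1.8526%
IR = r̄ / tracking error = -0.7800 / 1.8526 = -0.4210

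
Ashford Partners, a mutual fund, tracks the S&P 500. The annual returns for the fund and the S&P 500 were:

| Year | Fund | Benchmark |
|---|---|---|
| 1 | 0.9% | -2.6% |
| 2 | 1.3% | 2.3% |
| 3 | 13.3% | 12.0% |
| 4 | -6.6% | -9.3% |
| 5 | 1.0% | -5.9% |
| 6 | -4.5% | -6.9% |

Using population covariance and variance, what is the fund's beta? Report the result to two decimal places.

0.83

r̄p = 0.9000%,  r̄m = -1.7333%
Cov = Σ(rp − r̄p)(rm − r̄m) / 6 = 42.6900
Var(rm) = Σ(rm − r̄m)² / 6 = 51.1556
β = Cov / Var = 42.6900 / 51.1556 = 0.8345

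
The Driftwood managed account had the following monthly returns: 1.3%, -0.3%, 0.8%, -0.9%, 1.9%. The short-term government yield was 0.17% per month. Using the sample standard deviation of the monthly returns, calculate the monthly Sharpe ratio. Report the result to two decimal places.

0.34

r̄ = (1.3 − 0.3 + 0.8 − 0.9 + 1.9) / 5 = 2.80 / 5 = 0.5600%
Sample σ = √[Σ(r − r̄)² / 4] = √[5.2720 / 4] = √1.3180 = 1.1480%
Sharpe = (r̄ − rf) / σ = (0.5600 − 0.17) / 1.1480 = 0.3900 / 1.1480 = 0.3397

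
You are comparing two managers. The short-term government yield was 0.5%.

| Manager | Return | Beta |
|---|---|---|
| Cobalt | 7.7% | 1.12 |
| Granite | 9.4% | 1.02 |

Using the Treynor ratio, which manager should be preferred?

Granite

Cobalt: Treynor = (7.7% − 0.5%) / 1.12 = 6.429
Granite: Treynor = (9.4% − 0.5%) / 1.02 = 8.725
Highest: Granite (8.725).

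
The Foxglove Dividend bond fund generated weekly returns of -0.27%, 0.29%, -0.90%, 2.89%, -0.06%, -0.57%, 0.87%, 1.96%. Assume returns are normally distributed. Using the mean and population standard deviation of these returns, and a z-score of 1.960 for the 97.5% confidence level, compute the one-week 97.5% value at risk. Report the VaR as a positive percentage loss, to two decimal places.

Mean return r̄ = 4.210 / 8 = 0.5263%
Σ(r − r̄)² = 12.0306; population σ = √(12.0306/8) = 1.2263%
VaR = −(r̄ − z·σ) = −(0.5263 − 1.960 × 1.2263) = −(-1.8772) = 1.8772%

1.88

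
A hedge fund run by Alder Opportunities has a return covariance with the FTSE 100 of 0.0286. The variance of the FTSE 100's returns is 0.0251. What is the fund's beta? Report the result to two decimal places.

1.14

β = Cov(Rp, Rm) / Var(Rm) = 0.0286 / 0.0251 = 1.1394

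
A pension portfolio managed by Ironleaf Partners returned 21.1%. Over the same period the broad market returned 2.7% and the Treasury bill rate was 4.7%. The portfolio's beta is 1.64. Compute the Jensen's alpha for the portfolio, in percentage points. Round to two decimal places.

CAPM expected return = Rf + β(Rm − Rf) = 4.7% + 1.64 × (2.7% − 4.7%) = 4.7 + 1.64 × -2.00 = 1.4200%
Jensen's α = Rp − E[R] = 21.1% − 1.4200% = 19.6800

19.68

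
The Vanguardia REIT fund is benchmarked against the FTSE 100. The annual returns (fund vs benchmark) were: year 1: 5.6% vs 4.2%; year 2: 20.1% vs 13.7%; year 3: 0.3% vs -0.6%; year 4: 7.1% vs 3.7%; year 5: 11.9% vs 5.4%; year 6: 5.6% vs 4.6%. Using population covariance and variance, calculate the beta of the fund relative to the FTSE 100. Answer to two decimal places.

r̄p = 8.4333%,  r̄m = 5.1667%
Cov = Σ(rp − r̄p)(rm − r̄m) / 6 = 25.5944
Var(rm) = Σ(rm − r̄m)² / 6 = 18.2556
β = Cov / Var = 25.5944 / 18.2556 = 1.4020

1.40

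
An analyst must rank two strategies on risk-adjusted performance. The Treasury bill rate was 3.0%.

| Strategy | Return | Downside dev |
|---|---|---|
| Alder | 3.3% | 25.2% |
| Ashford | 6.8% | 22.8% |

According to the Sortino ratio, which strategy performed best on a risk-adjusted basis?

Alder: Sortino ratio = (3.3% − 3.0%) / 25.2% = 0.012
Ashford: Sortino ratio = (6.8% − 3.0%) / 22.8% = 0.167
Highest: Ashford (0.167).

Ashford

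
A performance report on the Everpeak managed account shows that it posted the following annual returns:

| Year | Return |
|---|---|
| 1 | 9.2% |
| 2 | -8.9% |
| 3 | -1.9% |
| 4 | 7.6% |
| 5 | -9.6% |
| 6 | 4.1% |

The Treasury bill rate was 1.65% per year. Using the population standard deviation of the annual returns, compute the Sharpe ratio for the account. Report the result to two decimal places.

r̄ = (9.2 − 8.9 − 1.9 + 7.6 − 9.6 + 4.1) / 6 = 0.50 / 6 = 0.0833%
Population std dev = √[334.1483 / 6] = 7.4627%
Sharpe = (r̄ − rf) / σ = (0.0833 − 1.65) / 7.4627 = -1.5667 / 7.4627 = -0.2099

-0.21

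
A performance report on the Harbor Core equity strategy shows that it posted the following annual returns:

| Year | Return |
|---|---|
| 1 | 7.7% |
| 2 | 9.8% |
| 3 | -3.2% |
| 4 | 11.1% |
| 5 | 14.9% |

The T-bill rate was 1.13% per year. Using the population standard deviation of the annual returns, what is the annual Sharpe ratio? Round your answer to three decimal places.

μ = (7.7 + 9.8 − 3.2 + 11.1 + 14.9) / 5 = 40.30 / 5 = 8.0600%
Population σ = √[Σ(r − μ)² / 5] = √[185.9720 / 5] = √37.1944 = 6.0987%
Sharpe = (μ − rf) / σ = (8.0600 − 1.13) / 6.0987 = 6.9300 / 6.0987 = 1.1363

1.136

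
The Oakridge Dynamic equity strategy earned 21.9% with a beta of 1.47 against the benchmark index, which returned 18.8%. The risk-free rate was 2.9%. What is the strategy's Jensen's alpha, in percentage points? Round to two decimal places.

-4.37

CAPM expected return = Rf + β(Rm − Rf) = 2.9% + 1.47 × (18.8% − 2.9%) = 2.9 + 1.47 × 15.90 = 26.2730%
Jensen's α = Rp − E[R] = 21.9% − 26.2730% = -4.3730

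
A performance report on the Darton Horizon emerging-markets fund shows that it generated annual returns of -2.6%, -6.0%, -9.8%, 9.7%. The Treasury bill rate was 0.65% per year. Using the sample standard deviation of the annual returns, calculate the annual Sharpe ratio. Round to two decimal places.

Mean return r̄ = -8.70 / 4 = -2.1750%
Sample σ = √[Σ(r − r̄)² / 3] = √[213.9675 / 3] = √71.3225 = 8.4453%
Sharpe = (r̄ − rf) / σ = (-2.1750 − 0.65) / 8.4453 = -2.8250 / 8.4453 = -0.3345

-0.33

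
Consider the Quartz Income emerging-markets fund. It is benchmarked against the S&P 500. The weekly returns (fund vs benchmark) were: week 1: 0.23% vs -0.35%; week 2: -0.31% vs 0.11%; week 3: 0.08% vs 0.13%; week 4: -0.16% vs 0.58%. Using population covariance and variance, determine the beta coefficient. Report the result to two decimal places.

r̄p = -0.0400%,  r̄m = 0.1175%
Cov = Σ(rp − r̄p)(rm − r̄m) / 4 = -0.0446
Var(rm) = Σ(rm − r̄m)² / 4 = 0.1082
β = Cov / Var = -0.0446 / 0.1082 = -0.4122

-0.41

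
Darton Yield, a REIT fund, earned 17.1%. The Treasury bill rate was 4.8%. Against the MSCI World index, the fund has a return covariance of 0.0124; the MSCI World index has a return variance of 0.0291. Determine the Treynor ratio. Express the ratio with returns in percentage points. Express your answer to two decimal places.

β = Cov / Var = 0.0124 / 0.0291 = 0.4261
Treynor = (Rp − Rf) / β = (17.1% − 4.8%) / 0.4261 = 12.30 / 0.4261 = 28.8665

28.87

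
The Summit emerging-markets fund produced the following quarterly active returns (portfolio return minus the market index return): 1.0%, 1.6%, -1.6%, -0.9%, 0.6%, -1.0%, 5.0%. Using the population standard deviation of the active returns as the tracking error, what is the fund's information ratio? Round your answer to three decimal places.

Mean return μ = 4.70 / 7 = 0.6714%
Σ(r − μ)² = (1 − 0.6714)² + (1.6 − 0.6714)² + … = 30.1343
σ = √[30.1343 / 7] = 2.0748%
IR = μ / tracking error = 0.6714 / 2.0748 = 0.3236

0.324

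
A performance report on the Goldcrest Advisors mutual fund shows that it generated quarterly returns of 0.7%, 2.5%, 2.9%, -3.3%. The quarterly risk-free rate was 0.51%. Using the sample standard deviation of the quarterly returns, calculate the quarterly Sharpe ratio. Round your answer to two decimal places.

0.07

r̄ = (0.7 + 2.5 + 2.9 − 3.3) / 4 = 2.80 / 4 = 0.7000%
Σ(r − r̄)² = (0.7 − 0.7000)² + (2.5 − 0.7000)² + … = 24.0800
σ = √[24.0800 / 3] = 2.8331%
Sharpe = (r̄ − rf) / σ = (0.7000 − 0.51) / 2.8331 = 0.1900 / 2.8331 = 0.0671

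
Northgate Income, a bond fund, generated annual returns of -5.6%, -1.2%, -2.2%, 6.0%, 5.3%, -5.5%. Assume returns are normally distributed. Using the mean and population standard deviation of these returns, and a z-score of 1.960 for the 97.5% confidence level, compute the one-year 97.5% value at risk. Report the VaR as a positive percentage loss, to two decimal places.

r̄ = (-5.6 − 1.2 − 2.2 + 6 + 5.3 − 5.5) / 6 = -3.20 / 6 = -0.5333%
Population std dev = √[130.2733 / 6] = 4.6596%
VaR = −(r̄ − z·σ) = −(-0.5333 − 1.960 × 4.6596) = −(-9.6661) = 9.6661%

9.67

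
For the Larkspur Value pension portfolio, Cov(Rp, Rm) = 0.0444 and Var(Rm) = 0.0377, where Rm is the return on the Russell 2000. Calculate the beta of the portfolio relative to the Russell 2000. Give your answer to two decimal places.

1.18

β = Cov(Rp, Rm) / Var(Rm) = 0.0444 / 0.0377 = 1.1777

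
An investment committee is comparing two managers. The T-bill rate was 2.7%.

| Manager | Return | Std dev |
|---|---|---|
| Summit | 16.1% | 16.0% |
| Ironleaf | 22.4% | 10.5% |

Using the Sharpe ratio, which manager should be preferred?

Ironleaf

Summit: Sharpe ratio = (16.1% − 2.7%) / 16.0% = 0.838
Ironleaf: Sharpe ratio = (22.4% − 2.7%) / 10.5% = 1.876
Highest: Ironleaf (1.876).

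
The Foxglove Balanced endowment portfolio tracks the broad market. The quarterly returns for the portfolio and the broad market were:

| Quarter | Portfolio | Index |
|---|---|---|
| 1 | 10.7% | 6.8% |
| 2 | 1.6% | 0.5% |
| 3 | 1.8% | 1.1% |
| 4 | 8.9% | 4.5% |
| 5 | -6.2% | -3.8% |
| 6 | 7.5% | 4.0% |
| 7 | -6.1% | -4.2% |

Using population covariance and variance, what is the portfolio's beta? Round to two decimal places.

1.64

r̄p = 2.6000%,  r̄m = 1.2714%
Cov = Σ(rp − r̄p)(rm − r̄m) / 7 = 24.5186
Var(rm) = Σ(rm − r̄m)² / 7 = 14.9592
β = Cov / Var = 24.5186 / 14.9592 = 1.6390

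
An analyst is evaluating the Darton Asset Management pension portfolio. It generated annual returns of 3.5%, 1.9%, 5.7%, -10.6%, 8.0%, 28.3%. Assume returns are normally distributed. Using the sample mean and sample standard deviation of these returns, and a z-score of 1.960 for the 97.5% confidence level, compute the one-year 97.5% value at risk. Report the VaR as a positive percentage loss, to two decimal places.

r̄ = (3.5 + 1.9 + 5.7 − 10.6 + 8 + 28.3) / 6 = 36.80 / 6 = 6.1333%
Σ(r − r̄)² = (3.5 − 6.1333)² + (1.9 − 6.1333)² + … = 799.8933
sample σ = √(799.8933 / 5) = √159.9787 = 12.6483%
VaR = −(r̄ − z·σ) = −(6.1333 − 1.960 × 12.6483) = −(-18.6574) = 18.6574%

18.66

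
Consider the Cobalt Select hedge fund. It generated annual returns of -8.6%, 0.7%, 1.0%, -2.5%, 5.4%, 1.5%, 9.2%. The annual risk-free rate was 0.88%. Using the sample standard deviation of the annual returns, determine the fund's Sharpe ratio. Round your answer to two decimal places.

0.01

μ = (-8.6 + 0.7 + 1 − 2.5 + 5.4 + 1.5 + 9.2) / 7 = 0.9571%
Σ(r − μ)² = (-8.6 − 0.9571)² + (0.7 − 0.9571)² + … = 191.3371
σ = √[191.3371 / 6] = 5.6471%
Sharpe = (μ − rf) / σ = (0.9571 − 0.88) / 5.6471 = 0.0771 / 5.6471 = 0.0137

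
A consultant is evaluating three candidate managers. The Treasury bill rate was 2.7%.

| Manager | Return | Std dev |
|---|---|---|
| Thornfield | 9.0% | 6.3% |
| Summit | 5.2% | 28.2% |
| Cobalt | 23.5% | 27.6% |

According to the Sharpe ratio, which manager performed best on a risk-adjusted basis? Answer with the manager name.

Thornfield: Sharpe ratio = (9.0% − 2.7%) / 6.3% = 1.000
Summit: Sharpe ratio = (5.2% − 2.7%) / 28.2% = 0.089
Cobalt: Sharpe ratio = (23.5% − 2.7%) / 27.6% = 0.754
Highest: Thornfield (1.000).

Thornfield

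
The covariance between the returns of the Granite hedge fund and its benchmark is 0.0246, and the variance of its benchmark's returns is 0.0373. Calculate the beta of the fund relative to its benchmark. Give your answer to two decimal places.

0.66

β = Cov(Rp, Rm) / Var(Rm) = 0.0246 / 0.0373 = 0.6595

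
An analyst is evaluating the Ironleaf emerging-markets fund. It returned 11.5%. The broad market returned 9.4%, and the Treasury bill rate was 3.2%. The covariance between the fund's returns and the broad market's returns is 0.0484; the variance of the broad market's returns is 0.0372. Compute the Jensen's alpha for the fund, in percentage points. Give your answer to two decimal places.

0.23

β = Cov / Var = 0.0484 / 0.0372 = 1.3011
E[R] = Rf + β(Rm − Rf) = 3.2% + 1.3011 × (9.4% − 3.2%) = 11.2668%
α = Rp − E[R] = 11.5% − 11.2668% = 0.2332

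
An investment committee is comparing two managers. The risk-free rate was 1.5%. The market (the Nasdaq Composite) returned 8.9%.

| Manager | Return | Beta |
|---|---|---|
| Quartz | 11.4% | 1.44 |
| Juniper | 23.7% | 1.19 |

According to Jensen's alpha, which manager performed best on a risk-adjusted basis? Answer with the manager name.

Quartz: α = 11.4% − [1.5% + 1.44 × (8.9% − 1.5%)] = -0.756
Juniper: α = 23.7% − [1.5% + 1.19 × (8.9% − 1.5%)] = 13.394
Highest: Juniper (13.394).

Juniper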